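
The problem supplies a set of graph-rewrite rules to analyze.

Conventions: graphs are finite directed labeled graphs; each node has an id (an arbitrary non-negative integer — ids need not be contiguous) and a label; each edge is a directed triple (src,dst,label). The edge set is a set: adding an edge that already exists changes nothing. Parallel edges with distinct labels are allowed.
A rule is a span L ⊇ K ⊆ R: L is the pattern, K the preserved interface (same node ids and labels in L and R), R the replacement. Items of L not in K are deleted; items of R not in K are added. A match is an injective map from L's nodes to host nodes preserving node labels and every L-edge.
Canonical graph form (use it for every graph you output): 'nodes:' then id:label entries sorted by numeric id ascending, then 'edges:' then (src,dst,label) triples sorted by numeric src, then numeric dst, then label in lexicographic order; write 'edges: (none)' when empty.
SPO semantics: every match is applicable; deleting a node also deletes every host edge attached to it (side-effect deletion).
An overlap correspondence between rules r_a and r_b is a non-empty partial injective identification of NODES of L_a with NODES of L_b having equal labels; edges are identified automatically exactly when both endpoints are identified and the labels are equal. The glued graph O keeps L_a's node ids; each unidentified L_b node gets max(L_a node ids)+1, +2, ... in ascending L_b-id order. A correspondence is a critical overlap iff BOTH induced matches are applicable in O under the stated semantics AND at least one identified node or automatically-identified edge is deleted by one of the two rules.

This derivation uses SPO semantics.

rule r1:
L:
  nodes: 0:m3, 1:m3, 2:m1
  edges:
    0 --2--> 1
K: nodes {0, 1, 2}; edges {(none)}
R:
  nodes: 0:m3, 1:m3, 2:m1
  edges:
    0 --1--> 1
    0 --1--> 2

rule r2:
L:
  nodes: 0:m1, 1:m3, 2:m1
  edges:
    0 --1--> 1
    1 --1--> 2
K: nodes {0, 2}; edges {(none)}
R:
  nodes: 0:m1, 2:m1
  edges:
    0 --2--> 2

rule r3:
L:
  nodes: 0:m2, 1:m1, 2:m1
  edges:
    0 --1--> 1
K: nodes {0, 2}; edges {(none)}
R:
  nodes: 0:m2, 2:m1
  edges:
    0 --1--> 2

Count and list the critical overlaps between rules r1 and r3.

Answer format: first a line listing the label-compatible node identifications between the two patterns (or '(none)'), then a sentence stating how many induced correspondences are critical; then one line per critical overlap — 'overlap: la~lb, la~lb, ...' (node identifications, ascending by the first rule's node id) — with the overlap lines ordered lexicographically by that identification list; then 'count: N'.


label-compatible node identifications between L(r1) and L(r3): 2~1, 2~2
1 of the induced correspondences is a critical overlap of r1 and r3.
overlap: 2~1
count: 1


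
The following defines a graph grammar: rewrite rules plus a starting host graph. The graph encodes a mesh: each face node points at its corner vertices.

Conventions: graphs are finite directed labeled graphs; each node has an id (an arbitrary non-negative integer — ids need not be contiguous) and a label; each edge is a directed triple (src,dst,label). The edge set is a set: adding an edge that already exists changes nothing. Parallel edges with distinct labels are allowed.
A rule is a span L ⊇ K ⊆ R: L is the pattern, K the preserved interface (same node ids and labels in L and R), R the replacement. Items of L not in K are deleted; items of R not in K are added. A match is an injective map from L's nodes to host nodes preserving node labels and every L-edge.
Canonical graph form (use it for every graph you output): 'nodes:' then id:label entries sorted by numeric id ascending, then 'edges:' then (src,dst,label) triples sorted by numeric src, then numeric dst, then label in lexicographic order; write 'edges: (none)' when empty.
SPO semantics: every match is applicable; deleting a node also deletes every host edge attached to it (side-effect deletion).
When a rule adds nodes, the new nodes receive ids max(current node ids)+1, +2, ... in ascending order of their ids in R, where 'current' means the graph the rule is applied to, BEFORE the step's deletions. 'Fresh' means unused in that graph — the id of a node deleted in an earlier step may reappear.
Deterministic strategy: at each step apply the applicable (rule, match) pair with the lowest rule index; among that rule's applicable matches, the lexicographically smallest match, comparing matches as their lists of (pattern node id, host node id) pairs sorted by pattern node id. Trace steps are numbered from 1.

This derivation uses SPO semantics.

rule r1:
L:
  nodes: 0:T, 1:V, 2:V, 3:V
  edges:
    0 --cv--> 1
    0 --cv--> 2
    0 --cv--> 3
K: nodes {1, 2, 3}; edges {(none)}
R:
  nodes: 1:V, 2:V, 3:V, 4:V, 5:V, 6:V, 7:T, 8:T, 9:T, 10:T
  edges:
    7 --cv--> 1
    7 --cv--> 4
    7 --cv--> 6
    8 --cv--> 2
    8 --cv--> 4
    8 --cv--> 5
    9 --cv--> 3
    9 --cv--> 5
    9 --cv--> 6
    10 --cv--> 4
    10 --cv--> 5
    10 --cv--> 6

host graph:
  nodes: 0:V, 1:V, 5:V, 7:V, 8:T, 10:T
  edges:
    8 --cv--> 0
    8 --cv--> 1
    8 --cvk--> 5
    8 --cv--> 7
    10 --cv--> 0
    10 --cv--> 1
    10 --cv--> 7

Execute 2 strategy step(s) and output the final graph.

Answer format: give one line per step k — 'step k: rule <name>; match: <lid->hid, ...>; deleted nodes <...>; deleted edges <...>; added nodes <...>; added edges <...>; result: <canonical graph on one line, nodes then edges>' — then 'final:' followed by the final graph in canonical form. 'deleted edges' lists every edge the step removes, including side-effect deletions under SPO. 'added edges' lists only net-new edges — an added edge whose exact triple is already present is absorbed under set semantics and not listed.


step 1: rule r1; match: 0->8, 1->0, 2->1, 3->7; deleted nodes 8; deleted edges (8,0,cv); (8,1,cv); (8,5,cvk); (8,7,cv); added nodes 11, 12, 13, 14, 15, 16, 17; added edges (14,0,cv); (14,11,cv); (14,13,cv); (15,1,cv); (15,11,cv); (15,12,cv); (16,7,cv); (16,12,cv); (16,13,cv); (17,11,cv); (17,12,cv); (17,13,cv); result: nodes: 0:V, 1:V, 5:V, 7:V, 10:T, 11:V, 12:V, 13:V, 14:T, 15:T, 16:T, 17:T edges: (10,0,cv); (10,1,cv); (10,7,cv); (14,0,cv); (14,11,cv); (14,13,cv); (15,1,cv); (15,11,cv); (15,12,cv); (16,7,cv); (16,12,cv); (16,13,cv); (17,11,cv); (17,12,cv); (17,13,cv)
step 2: rule r1; match: 0->10, 1->0, 2->1, 3->7; deleted nodes 10; deleted edges (10,0,cv); (10,1,cv); (10,7,cv); added nodes 18, 19, 20, 21, 22, 23, 24; added edges (21,0,cv); (21,18,cv); (21,20,cv); (22,1,cv); (22,18,cv); (22,19,cv); (23,7,cv); (23,19,cv); (23,20,cv); (24,18,cv); (24,19,cv); (24,20,cv); result: nodes: 0:V, 1:V, 5:V, 7:V, 11:V, 12:V, 13:V, 14:T, 15:T, 16:T, 17:T, 18:V, 19:V, 20:V, 21:T, 22:T, 23:T, 24:T edges: (14,0,cv); (14,11,cv); (14,13,cv); (15,1,cv); (15,11,cv); (15,12,cv); (16,7,cv); (16,12,cv); (16,13,cv); (17,11,cv); (17,12,cv); (17,13,cv); (21,0,cv); (21,18,cv); (21,20,cv); (22,1,cv); (22,18,cv); (22,19,cv); (23,7,cv); (23,19,cv); (23,20,cv); (24,18,cv); (24,19,cv); (24,20,cv)
final:
nodes: 0:V, 1:V, 5:V, 7:V, 11:V, 12:V, 13:V, 14:T, 15:T, 16:T, 17:T, 18:V, 19:V, 20:V, 21:T, 22:T, 23:T, 24:T
edges: (14,0,cv); (14,11,cv); (14,13,cv); (15,1,cv); (15,11,cv); (15,12,cv); (16,7,cv); (16,12,cv); (16,13,cv); (17,11,cv); (17,12,cv); (17,13,cv); (21,0,cv); (21,18,cv); (21,20,cv); (22,1,cv); (22,18,cv); (22,19,cv); (23,7,cv); (23,19,cv); (23,20,cv); (24,18,cv); (24,19,cv); (24,20,cv)


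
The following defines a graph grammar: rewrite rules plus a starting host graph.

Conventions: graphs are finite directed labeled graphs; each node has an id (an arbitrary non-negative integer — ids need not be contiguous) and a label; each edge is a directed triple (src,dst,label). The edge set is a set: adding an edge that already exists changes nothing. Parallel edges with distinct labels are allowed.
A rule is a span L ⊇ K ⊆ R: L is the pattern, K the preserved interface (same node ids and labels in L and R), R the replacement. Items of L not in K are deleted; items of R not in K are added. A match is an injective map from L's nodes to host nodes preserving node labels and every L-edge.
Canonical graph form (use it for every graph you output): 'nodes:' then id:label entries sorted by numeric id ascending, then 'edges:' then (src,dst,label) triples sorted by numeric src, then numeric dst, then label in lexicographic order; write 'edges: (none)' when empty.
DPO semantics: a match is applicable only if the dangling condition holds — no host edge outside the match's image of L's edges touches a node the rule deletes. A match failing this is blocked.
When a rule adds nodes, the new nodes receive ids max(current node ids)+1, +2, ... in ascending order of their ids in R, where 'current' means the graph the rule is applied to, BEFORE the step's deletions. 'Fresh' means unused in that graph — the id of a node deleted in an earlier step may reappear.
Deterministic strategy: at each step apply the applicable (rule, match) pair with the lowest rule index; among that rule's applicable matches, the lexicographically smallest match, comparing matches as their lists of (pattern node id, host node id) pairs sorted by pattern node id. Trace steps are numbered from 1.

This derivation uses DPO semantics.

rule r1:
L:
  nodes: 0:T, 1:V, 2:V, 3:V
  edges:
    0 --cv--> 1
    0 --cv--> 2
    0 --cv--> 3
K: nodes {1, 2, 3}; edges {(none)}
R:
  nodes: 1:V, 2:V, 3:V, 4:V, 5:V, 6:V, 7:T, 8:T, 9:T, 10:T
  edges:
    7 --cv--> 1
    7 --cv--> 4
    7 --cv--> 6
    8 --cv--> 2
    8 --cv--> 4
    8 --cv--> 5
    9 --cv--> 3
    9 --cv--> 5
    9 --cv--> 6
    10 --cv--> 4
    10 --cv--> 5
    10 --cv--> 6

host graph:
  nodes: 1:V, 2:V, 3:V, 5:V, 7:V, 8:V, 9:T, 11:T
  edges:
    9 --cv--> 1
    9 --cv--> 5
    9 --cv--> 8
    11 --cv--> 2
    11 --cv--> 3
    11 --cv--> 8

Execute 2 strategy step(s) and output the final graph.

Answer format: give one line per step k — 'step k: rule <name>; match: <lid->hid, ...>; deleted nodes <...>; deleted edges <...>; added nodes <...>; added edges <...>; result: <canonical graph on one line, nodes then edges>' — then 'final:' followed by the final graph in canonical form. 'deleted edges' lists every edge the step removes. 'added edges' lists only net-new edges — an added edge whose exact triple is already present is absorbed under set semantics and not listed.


step 1: rule r1; match: 0->9, 1->1, 2->5, 3->8; deleted nodes 9; deleted edges (9,1,cv); (9,5,cv); (9,8,cv); added nodes 12, 13, 14, 15, 16, 17, 18; added edges (15,1,cv); (15,12,cv); (15,14,cv); (16,5,cv); (16,12,cv); (16,13,cv); (17,8,cv); (17,13,cv); (17,14,cv); (18,12,cv); (18,13,cv); (18,14,cv); result: nodes: 1:V, 2:V, 3:V, 5:V, 7:V, 8:V, 11:T, 12:V, 13:V, 14:V, 15:T, 16:T, 17:T, 18:T edges: (11,2,cv); (11,3,cv); (11,8,cv); (15,1,cv); (15,12,cv); (15,14,cv); (16,5,cv); (16,12,cv); (16,13,cv); (17,8,cv); (17,13,cv); (17,14,cv); (18,12,cv); (18,13,cv); (18,14,cv)
step 2: rule r1; match: 0->11, 1->2, 2->3, 3->8; deleted nodes 11; deleted edges (11,2,cv); (11,3,cv); (11,8,cv); added nodes 19, 20, 21, 22, 23, 24, 25; added edges (22,2,cv); (22,19,cv); (22,21,cv); (23,3,cv); (23,19,cv); (23,20,cv); (24,8,cv); (24,20,cv); (24,21,cv); (25,19,cv); (25,20,cv); (25,21,cv); result: nodes: 1:V, 2:V, 3:V, 5:V, 7:V, 8:V, 12:V, 13:V, 14:V, 15:T, 16:T, 17:T, 18:T, 19:V, 20:V, 21:V, 22:T, 23:T, 24:T, 25:T edges: (15,1,cv); (15,12,cv); (15,14,cv); (16,5,cv); (16,12,cv); (16,13,cv); (17,8,cv); (17,13,cv); (17,14,cv); (18,12,cv); (18,13,cv); (18,14,cv); (22,2,cv); (22,19,cv); (22,21,cv); (23,3,cv); (23,19,cv); (23,20,cv); (24,8,cv); (24,20,cv); (24,21,cv); (25,19,cv); (25,20,cv); (25,21,cv)
final:
nodes: 1:V, 2:V, 3:V, 5:V, 7:V, 8:V, 12:V, 13:V, 14:V, 15:T, 16:T, 17:T, 18:T, 19:V, 20:V, 21:V, 22:T, 23:T, 24:T, 25:T
edges: (15,1,cv); (15,12,cv); (15,14,cv); (16,5,cv); (16,12,cv); (16,13,cv); (17,8,cv); (17,13,cv); (17,14,cv); (18,12,cv); (18,13,cv); (18,14,cv); (22,2,cv); (22,19,cv); (22,21,cv); (23,3,cv); (23,19,cv); (23,20,cv); (24,8,cv); (24,20,cv); (24,21,cv); (25,19,cv); (25,20,cv); (25,21,cv)


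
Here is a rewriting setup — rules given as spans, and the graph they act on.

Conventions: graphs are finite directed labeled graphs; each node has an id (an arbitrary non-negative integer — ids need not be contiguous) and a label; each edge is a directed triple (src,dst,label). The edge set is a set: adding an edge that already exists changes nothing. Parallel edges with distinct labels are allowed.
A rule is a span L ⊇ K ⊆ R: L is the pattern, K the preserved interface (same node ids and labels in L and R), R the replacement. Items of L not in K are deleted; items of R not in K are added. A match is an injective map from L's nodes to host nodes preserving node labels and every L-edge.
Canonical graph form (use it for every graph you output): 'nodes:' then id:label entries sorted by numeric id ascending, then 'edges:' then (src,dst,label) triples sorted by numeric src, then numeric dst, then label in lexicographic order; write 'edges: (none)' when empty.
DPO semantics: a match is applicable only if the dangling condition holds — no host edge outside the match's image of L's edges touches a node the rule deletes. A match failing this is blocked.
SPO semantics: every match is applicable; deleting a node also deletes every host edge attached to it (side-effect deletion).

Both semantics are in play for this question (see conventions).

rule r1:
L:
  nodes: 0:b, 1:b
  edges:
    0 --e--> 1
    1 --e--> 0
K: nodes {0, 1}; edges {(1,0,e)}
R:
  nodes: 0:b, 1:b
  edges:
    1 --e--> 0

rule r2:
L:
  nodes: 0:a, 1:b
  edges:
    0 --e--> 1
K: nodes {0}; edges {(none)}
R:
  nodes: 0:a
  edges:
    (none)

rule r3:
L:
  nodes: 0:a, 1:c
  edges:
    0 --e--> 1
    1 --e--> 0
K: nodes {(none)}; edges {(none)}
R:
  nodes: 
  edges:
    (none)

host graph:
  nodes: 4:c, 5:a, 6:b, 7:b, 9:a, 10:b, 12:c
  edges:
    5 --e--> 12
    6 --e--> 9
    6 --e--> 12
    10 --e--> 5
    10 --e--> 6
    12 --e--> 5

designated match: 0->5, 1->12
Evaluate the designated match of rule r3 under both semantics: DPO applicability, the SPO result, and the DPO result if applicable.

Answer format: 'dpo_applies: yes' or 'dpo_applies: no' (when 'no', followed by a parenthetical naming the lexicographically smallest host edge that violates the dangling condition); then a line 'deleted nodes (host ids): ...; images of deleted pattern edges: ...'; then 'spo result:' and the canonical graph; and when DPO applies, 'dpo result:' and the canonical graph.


dpo_applies: no
(the rule deletes node 12, which keeps host edge (6,12,e) outside the match image — the dangling condition fails, DPO blocks; SPO proceeds and side-deletes such edges)
deleted nodes (host ids): 5, 12; images of deleted pattern edges: (5,12,e); (12,5,e)
spo result:
nodes: 4:c, 6:b, 7:b, 9:a, 10:b
edges: (6,9,e); (10,6,e)


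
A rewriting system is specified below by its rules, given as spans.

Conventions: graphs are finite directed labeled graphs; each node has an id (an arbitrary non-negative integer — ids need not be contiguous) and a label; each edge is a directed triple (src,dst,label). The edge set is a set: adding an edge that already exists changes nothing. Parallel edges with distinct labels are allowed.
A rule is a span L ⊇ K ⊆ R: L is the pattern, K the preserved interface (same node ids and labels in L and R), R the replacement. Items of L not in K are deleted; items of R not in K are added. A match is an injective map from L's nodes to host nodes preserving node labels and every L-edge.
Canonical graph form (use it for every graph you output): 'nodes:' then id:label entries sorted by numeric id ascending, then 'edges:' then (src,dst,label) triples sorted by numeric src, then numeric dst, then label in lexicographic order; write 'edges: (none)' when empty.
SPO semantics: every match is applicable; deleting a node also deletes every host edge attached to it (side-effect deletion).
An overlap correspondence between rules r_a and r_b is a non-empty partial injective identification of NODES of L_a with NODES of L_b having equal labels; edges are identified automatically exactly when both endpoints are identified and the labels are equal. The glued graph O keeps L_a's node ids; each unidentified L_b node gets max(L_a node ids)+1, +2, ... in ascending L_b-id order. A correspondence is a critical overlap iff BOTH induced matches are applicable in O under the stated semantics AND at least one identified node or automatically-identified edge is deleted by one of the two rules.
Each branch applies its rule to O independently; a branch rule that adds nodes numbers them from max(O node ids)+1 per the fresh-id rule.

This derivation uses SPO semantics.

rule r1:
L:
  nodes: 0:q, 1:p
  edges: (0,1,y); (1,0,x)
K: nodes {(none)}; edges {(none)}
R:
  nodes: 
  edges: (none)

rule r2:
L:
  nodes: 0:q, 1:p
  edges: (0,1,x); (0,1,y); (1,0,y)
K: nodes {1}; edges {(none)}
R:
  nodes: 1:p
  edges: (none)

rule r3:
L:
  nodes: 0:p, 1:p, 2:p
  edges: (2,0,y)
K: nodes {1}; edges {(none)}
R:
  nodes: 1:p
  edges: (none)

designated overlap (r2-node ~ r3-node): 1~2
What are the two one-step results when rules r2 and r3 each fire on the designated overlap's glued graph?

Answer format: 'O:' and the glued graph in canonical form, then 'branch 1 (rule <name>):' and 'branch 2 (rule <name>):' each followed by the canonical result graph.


O:
nodes: 0:q, 1:p, 2:p, 3:p
edges: (0,1,x); (0,1,y); (1,0,y); (1,2,y)
branch 1 (rule r2):
nodes: 1:p, 2:p, 3:p
edges: (1,2,y)
branch 2 (rule r3):
nodes: 0:q, 3:p
edges: (none)


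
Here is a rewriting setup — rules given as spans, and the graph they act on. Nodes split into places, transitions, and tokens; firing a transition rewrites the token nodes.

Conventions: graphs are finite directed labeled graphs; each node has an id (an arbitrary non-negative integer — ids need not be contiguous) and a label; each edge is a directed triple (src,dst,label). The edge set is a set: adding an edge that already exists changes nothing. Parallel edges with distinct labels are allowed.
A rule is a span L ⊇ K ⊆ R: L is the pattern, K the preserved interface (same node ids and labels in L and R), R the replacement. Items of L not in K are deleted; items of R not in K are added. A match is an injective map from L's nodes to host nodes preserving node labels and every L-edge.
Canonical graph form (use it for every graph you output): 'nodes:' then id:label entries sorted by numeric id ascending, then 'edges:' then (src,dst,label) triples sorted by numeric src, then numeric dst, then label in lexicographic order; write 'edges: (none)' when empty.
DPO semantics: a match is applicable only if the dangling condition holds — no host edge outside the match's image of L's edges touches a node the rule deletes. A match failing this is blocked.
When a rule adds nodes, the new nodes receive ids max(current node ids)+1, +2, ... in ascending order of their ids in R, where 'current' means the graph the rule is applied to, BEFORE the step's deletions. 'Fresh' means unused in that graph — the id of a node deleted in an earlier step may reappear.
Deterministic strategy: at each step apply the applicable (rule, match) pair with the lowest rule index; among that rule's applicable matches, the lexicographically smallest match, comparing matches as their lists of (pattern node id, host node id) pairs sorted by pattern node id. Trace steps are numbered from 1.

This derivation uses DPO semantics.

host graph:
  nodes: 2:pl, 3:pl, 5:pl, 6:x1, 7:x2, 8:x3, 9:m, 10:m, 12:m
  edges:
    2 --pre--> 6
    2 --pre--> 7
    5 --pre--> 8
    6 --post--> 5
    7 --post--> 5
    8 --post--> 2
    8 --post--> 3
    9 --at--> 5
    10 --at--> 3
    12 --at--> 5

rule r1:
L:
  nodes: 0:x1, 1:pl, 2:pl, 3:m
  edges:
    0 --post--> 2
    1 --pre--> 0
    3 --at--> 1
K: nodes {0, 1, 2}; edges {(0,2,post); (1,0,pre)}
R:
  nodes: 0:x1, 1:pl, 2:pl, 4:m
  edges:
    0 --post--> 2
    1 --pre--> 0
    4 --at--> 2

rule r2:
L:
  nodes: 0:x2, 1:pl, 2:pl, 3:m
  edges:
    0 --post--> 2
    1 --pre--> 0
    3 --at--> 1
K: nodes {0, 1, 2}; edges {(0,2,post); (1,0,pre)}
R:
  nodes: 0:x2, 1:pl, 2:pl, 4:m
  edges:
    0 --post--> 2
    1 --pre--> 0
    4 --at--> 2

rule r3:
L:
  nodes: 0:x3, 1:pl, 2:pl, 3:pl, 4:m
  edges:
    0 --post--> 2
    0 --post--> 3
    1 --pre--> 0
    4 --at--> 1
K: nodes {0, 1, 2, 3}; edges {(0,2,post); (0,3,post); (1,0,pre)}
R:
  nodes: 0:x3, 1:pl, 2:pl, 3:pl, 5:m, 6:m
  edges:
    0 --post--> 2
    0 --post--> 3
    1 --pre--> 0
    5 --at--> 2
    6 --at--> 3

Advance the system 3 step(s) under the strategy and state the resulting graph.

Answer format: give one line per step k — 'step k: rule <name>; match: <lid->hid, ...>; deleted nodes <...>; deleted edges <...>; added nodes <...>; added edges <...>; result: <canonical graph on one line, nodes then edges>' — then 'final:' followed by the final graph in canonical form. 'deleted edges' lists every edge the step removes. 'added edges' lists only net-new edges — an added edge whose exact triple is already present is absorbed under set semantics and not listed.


step 1: rule r3; match: 0->8, 1->5, 2->2, 3->3, 4->9; deleted nodes 9; deleted edges (9,5,at); added nodes 13, 14; added edges (13,2,at); (14,3,at); result: nodes: 2:pl, 3:pl, 5:pl, 6:x1, 7:x2, 8:x3, 10:m, 12:m, 13:m, 14:m edges: (2,6,pre); (2,7,pre); (5,8,pre); (6,5,post); (7,5,post); (8,2,post); (8,3,post); (10,3,at); (12,5,at); (13,2,at); (14,3,at)
step 2: rule r1; match: 0->6, 1->2, 2->5, 3->13; deleted nodes 13; deleted edges (13,2,at); added nodes 15; added edges (15,5,at); result: nodes: 2:pl, 3:pl, 5:pl, 6:x1, 7:x2, 8:x3, 10:m, 12:m, 14:m, 15:m edges: (2,6,pre); (2,7,pre); (5,8,pre); (6,5,post); (7,5,post); (8,2,post); (8,3,post); (10,3,at); (12,5,at); (14,3,at); (15,5,at)
step 3: rule r3; match: 0->8, 1->5, 2->2, 3->3, 4->12; deleted nodes 12; deleted edges (12,5,at); added nodes 16, 17; added edges (16,2,at); (17,3,at); result: nodes: 2:pl, 3:pl, 5:pl, 6:x1, 7:x2, 8:x3, 10:m, 14:m, 15:m, 16:m, 17:m edges: (2,6,pre); (2,7,pre); (5,8,pre); (6,5,post); (7,5,post); (8,2,post); (8,3,post); (10,3,at); (14,3,at); (15,5,at); (16,2,at); (17,3,at)
final:
nodes: 2:pl, 3:pl, 5:pl, 6:x1, 7:x2, 8:x3, 10:m, 14:m, 15:m, 16:m, 17:m
edges: (2,6,pre); (2,7,pre); (5,8,pre); (6,5,post); (7,5,post); (8,2,post); (8,3,post); (10,3,at); (14,3,at); (15,5,at); (16,2,at); (17,3,at)


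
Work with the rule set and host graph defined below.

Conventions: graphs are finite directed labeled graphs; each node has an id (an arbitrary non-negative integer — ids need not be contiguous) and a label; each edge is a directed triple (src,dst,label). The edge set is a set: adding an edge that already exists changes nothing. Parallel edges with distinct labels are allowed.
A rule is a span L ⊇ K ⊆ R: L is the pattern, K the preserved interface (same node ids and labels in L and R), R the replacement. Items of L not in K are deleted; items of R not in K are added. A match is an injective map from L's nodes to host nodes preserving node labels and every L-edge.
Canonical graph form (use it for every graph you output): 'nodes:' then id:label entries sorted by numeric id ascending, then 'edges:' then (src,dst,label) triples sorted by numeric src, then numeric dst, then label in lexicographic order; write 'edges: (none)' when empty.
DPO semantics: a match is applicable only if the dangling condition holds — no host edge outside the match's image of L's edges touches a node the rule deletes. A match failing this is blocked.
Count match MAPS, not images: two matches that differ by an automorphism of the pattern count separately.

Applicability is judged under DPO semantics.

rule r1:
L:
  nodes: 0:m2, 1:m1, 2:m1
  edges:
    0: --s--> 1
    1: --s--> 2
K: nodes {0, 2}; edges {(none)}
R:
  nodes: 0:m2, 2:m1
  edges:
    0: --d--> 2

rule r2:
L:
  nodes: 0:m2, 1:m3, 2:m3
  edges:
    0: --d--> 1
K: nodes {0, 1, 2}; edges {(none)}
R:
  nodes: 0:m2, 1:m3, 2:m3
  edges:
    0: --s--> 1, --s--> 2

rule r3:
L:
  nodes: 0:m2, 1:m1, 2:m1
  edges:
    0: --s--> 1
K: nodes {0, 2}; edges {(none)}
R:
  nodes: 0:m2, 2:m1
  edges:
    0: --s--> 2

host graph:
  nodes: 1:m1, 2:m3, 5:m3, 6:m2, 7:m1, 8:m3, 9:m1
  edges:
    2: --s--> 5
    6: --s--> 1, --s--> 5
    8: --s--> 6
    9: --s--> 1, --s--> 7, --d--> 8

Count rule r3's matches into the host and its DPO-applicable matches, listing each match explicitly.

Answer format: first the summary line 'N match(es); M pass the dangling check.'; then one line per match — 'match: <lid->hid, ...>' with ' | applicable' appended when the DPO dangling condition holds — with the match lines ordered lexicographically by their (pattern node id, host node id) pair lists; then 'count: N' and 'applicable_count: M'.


2 match(es); 0 pass the dangling check.
match: 0->6, 1->1, 2->7
match: 0->6, 1->1, 2->9
count: 2
applicable_count: 0


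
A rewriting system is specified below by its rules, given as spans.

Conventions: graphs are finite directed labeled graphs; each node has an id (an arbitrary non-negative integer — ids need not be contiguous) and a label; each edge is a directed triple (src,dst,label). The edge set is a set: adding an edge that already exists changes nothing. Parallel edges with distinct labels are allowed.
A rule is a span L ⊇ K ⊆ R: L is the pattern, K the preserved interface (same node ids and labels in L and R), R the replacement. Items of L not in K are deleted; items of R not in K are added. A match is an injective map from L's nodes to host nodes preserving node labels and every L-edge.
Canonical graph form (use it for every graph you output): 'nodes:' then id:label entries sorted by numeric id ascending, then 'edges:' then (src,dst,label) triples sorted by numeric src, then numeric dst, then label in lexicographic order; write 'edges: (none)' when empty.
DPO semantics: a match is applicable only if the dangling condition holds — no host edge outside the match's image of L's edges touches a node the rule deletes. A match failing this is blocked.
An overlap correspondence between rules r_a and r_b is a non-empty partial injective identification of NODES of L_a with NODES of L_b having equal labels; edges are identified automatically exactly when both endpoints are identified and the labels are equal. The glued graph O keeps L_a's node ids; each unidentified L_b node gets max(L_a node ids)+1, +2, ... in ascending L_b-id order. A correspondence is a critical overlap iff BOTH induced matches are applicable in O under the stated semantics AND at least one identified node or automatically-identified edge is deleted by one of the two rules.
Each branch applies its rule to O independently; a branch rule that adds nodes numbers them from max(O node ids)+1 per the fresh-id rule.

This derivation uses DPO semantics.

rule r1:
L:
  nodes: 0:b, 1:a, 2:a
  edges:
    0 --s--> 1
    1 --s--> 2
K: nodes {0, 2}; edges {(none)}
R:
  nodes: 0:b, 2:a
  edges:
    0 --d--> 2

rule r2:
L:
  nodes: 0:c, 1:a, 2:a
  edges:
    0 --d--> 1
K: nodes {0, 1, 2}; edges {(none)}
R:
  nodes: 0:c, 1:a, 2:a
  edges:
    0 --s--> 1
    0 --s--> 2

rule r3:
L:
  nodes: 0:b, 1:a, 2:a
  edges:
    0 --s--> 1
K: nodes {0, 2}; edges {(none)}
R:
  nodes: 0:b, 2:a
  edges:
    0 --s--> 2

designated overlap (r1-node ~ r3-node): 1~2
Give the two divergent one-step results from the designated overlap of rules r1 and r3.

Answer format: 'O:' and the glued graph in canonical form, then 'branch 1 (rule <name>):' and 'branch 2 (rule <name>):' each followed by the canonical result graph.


O:
nodes: 0:b, 1:a, 2:a, 3:b, 4:a
edges: (0,1,s); (1,2,s); (3,4,s)
branch 1 (rule r1):
nodes: 0:b, 2:a, 3:b, 4:a
edges: (0,2,d); (3,4,s)
branch 2 (rule r3):
nodes: 0:b, 1:a, 2:a, 3:b
edges: (0,1,s); (1,2,s); (3,1,s)


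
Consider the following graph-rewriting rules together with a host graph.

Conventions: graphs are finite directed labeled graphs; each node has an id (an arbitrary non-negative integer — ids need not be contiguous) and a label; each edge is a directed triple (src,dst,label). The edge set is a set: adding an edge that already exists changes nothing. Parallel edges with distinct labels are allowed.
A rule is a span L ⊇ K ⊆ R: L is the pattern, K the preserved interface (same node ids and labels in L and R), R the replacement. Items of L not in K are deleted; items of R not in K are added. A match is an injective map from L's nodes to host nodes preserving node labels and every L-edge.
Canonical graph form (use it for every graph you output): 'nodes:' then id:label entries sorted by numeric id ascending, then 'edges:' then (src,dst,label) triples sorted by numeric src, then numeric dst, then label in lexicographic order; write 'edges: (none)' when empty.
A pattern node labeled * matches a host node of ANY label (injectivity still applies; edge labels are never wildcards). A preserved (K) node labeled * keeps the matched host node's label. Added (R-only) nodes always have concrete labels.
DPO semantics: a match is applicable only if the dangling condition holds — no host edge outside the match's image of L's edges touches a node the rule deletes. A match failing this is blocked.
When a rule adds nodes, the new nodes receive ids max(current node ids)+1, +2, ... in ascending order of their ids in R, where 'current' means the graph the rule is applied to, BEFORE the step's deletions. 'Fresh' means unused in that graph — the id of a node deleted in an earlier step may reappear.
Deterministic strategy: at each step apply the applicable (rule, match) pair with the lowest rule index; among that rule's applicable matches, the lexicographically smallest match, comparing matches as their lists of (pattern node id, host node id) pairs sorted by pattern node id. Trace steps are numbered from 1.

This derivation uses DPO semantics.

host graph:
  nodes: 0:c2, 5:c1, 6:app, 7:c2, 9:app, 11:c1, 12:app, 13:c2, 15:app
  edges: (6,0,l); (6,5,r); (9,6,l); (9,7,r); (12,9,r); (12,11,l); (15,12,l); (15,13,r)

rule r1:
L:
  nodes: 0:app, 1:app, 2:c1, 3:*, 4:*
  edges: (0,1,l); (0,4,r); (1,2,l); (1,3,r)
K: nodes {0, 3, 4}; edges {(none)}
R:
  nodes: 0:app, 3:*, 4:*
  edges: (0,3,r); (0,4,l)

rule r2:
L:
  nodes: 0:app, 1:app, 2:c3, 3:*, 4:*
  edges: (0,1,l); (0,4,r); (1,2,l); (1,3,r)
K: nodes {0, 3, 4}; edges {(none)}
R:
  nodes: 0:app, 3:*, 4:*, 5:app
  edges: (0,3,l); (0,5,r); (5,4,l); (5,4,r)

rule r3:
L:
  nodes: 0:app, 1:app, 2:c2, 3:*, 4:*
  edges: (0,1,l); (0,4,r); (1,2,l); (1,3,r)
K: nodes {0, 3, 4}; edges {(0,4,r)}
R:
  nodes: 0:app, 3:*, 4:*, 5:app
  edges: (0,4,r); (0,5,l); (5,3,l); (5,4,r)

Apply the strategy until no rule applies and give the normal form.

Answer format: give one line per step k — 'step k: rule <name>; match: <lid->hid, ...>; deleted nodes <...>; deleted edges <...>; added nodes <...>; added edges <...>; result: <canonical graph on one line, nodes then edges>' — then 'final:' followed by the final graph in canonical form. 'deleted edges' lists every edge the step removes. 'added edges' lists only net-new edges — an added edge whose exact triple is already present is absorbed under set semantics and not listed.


step 1: rule r1; match: 0->15, 1->12, 2->11, 3->9, 4->13; deleted nodes 11, 12; deleted edges (12,9,r); (12,11,l); (15,12,l); (15,13,r); added nodes (none); added edges (15,9,r); (15,13,l); result: nodes: 0:c2, 5:c1, 6:app, 7:c2, 9:app, 13:c2, 15:app edges: (6,0,l); (6,5,r); (9,6,l); (9,7,r); (15,9,r); (15,13,l)
step 2: rule r3; match: 0->9, 1->6, 2->0, 3->5, 4->7; deleted nodes 0, 6; deleted edges (6,0,l); (6,5,r); (9,6,l); added nodes 16; added edges (9,16,l); (16,5,l); (16,7,r); result: nodes: 5:c1, 7:c2, 9:app, 13:c2, 15:app, 16:app edges: (9,7,r); (9,16,l); (15,9,r); (15,13,l); (16,5,l); (16,7,r)
final:
nodes: 5:c1, 7:c2, 9:app, 13:c2, 15:app, 16:app
edges: (9,7,r); (9,16,l); (15,9,r); (15,13,l); (16,5,l); (16,7,r)


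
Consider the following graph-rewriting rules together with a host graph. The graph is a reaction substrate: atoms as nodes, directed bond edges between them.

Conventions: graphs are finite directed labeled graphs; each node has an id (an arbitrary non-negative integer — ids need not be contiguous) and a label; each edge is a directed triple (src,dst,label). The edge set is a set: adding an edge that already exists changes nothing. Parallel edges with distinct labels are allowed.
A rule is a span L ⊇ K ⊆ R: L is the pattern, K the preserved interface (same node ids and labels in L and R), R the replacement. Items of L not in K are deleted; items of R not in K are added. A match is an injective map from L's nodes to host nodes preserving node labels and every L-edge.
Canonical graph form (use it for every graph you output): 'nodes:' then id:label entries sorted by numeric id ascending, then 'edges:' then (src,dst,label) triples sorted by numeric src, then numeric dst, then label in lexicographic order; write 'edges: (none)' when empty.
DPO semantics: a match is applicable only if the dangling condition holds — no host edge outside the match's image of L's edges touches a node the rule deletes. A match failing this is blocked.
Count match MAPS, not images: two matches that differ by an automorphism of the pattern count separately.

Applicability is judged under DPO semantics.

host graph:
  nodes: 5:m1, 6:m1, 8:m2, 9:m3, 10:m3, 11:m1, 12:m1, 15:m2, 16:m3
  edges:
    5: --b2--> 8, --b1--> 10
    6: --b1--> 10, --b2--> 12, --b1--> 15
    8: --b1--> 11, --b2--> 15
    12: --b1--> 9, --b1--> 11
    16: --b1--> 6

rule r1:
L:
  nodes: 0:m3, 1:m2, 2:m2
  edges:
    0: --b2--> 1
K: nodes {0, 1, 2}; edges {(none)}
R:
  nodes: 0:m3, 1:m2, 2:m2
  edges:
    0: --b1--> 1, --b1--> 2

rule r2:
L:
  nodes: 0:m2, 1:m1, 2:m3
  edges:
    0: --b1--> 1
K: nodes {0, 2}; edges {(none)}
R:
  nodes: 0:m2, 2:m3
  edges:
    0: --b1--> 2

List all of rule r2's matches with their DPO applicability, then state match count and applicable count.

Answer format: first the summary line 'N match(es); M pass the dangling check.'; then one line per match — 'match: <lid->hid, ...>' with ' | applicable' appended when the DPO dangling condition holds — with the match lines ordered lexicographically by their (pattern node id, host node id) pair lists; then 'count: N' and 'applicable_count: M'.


3 match(es); 0 pass the dangling check.
match: 0->8, 1->11, 2->9
match: 0->8, 1->11, 2->10
match: 0->8, 1->11, 2->16
count: 3
applicable_count: 0


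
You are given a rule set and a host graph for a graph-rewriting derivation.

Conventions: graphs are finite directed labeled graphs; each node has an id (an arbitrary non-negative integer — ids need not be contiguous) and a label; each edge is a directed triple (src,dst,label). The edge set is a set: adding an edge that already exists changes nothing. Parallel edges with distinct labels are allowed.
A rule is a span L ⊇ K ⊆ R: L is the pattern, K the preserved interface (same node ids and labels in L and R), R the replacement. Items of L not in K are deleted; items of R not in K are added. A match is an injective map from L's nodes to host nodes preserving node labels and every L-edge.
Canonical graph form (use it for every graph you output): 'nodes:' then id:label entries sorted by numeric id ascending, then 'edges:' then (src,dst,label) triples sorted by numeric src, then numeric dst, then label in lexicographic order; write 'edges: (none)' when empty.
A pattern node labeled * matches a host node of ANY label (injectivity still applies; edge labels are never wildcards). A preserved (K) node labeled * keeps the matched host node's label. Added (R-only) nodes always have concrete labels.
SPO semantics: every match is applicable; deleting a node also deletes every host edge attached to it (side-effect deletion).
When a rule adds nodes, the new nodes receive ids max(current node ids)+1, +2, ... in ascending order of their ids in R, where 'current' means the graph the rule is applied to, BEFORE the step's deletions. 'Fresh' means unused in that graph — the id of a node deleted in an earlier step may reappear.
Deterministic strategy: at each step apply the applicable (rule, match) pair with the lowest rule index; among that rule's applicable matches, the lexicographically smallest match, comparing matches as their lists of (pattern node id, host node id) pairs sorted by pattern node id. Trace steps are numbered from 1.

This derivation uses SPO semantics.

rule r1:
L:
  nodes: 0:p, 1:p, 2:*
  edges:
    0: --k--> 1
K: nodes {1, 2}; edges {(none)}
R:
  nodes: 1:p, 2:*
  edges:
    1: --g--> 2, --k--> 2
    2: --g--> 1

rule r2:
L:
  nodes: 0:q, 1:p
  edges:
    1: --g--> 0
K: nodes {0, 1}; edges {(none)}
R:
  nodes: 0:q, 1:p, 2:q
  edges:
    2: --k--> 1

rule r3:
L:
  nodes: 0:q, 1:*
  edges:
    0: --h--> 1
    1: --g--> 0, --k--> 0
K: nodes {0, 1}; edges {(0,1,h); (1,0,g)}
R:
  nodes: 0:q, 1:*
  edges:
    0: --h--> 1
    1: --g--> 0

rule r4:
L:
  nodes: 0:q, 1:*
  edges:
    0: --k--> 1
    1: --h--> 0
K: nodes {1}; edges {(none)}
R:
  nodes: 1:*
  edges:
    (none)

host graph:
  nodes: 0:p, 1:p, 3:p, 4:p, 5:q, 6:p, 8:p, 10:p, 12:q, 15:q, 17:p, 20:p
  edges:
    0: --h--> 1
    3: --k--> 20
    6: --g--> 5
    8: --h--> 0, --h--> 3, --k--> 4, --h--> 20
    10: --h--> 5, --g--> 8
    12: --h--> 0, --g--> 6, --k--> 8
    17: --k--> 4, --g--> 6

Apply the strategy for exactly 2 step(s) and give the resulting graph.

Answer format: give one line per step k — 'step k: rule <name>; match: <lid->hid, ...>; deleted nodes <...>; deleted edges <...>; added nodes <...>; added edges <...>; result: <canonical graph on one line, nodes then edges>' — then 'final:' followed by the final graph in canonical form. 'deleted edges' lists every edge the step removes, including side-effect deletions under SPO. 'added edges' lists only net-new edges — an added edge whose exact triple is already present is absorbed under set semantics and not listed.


step 1: rule r1; match: 0->3, 1->20, 2->0; deleted nodes 3; deleted edges (3,20,k); (8,3,h); added nodes (none); added edges (0,20,g); (20,0,g); (20,0,k); result: nodes: 0:p, 1:p, 4:p, 5:q, 6:p, 8:p, 10:p, 12:q, 15:q, 17:p, 20:p edges: (0,1,h); (0,20,g); (6,5,g); (8,0,h); (8,4,k); (8,20,h); (10,5,h); (10,8,g); (12,0,h); (12,6,g); (12,8,k); (17,4,k); (17,6,g); (20,0,g); (20,0,k)
step 2: rule r1; match: 0->8, 1->4, 2->0; deleted nodes 8; deleted edges (8,0,h); (8,4,k); (8,20,h); (10,8,g); (12,8,k); added nodes (none); added edges (0,4,g); (4,0,g); (4,0,k); result: nodes: 0:p, 1:p, 4:p, 5:q, 6:p, 10:p, 12:q, 15:q, 17:p, 20:p edges: (0,1,h); (0,4,g); (0,20,g); (4,0,g); (4,0,k); (6,5,g); (10,5,h); (12,0,h); (12,6,g); (17,4,k); (17,6,g); (20,0,g); (20,0,k)
final:
nodes: 0:p, 1:p, 4:p, 5:q, 6:p, 10:p, 12:q, 15:q, 17:p, 20:p
edges: (0,1,h); (0,4,g); (0,20,g); (4,0,g); (4,0,k); (6,5,g); (10,5,h); (12,0,h); (12,6,g); (17,4,k); (17,6,g); (20,0,g); (20,0,k)


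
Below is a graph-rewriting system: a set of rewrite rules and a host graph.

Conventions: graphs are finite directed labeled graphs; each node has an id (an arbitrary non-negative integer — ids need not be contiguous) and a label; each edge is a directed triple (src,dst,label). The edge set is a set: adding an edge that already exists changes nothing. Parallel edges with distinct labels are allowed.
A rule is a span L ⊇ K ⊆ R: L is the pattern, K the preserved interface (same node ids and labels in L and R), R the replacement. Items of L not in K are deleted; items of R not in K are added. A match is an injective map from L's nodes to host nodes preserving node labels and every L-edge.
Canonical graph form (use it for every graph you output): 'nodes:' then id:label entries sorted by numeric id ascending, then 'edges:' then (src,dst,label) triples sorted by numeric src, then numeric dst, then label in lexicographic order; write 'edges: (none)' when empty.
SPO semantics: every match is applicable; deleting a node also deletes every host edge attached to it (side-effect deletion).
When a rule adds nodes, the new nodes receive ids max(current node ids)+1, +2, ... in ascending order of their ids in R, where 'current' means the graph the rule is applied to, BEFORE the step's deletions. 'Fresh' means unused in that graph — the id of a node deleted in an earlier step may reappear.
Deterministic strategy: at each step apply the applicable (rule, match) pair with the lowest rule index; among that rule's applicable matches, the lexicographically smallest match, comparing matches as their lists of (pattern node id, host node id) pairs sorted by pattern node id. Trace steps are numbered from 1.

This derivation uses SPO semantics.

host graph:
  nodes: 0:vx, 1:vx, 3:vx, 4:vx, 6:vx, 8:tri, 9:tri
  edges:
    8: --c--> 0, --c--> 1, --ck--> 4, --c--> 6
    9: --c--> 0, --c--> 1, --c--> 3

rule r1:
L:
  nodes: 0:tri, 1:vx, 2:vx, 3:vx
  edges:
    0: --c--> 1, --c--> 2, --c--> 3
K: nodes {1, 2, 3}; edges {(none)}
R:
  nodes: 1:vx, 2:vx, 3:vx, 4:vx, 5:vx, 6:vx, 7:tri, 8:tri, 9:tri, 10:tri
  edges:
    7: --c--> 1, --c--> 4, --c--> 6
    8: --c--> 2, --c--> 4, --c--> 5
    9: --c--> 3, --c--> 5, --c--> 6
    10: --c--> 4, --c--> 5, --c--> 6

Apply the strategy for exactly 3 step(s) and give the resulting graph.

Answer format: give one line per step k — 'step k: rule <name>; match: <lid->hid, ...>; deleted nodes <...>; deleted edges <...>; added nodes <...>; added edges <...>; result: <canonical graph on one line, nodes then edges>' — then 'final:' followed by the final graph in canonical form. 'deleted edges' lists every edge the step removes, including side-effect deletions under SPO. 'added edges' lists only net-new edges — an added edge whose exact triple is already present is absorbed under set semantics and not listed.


step 1: rule r1; match: 0->8, 1->0, 2->1, 3->6; deleted nodes 8; deleted edges (8,0,c); (8,1,c); (8,4,ck); (8,6,c); added nodes 10, 11, 12, 13, 14, 15, 16; added edges (13,0,c); (13,10,c); (13,12,c); (14,1,c); (14,10,c); (14,11,c); (15,6,c); (15,11,c); (15,12,c); (16,10,c); (16,11,c); (16,12,c); result: nodes: 0:vx, 1:vx, 3:vx, 4:vx, 6:vx, 9:tri, 10:vx, 11:vx, 12:vx, 13:tri, 14:tri, 15:tri, 16:tri edges: (9,0,c); (9,1,c); (9,3,c); (13,0,c); (13,10,c); (13,12,c); (14,1,c); (14,10,c); (14,11,c); (15,6,c); (15,11,c); (15,12,c); (16,10,c); (16,11,c); (16,12,c)
step 2: rule r1; match: 0->9, 1->0, 2->1, 3->3; deleted nodes 9; deleted edges (9,0,c); (9,1,c); (9,3,c); added nodes 17, 18, 19, 20, 21, 22, 23; added edges (20,0,c); (20,17,c); (20,19,c); (21,1,c); (21,17,c); (21,18,c); (22,3,c); (22,18,c); (22,19,c); (23,17,c); (23,18,c); (23,19,c); result: nodes: 0:vx, 1:vx, 3:vx, 4:vx, 6:vx, 10:vx, 11:vx, 12:vx, 13:tri, 14:tri, 15:tri, 16:tri, 17:vx, 18:vx, 19:vx, 20:tri, 21:tri, 22:tri, 23:tri edges: (13,0,c); (13,10,c); (13,12,c); (14,1,c); (14,10,c); (14,11,c); (15,6,c); (15,11,c); (15,12,c); (16,10,c); (16,11,c); (16,12,c); (20,0,c); (20,17,c); (20,19,c); (21,1,c); (21,17,c); (21,18,c); (22,3,c); (22,18,c); (22,19,c); (23,17,c); (23,18,c); (23,19,c)
step 3: rule r1; match: 0->13, 1->0, 2->10, 3->12; deleted nodes 13; deleted edges (13,0,c); (13,10,c); (13,12,c); added nodes 24, 25, 26, 27, 28, 29, 30; added edges (27,0,c); (27,24,c); (27,26,c); (28,10,c); (28,24,c); (28,25,c); (29,12,c); (29,25,c); (29,26,c); (30,24,c); (30,25,c); (30,26,c); result: nodes: 0:vx, 1:vx, 3:vx, 4:vx, 6:vx, 10:vx, 11:vx, 12:vx, 14:tri, 15:tri, 16:tri, 17:vx, 18:vx, 19:vx, 20:tri, 21:tri, 22:tri, 23:tri, 24:vx, 25:vx, 26:vx, 27:tri, 28:tri, 29:tri, 30:tri edges: (14,1,c); (14,10,c); (14,11,c); (15,6,c); (15,11,c); (15,12,c); (16,10,c); (16,11,c); (16,12,c); (20,0,c); (20,17,c); (20,19,c); (21,1,c); (21,17,c); (21,18,c); (22,3,c); (22,18,c); (22,19,c); (23,17,c); (23,18,c); (23,19,c); (27,0,c); (27,24,c); (27,26,c); (28,10,c); (28,24,c); (28,25,c); (29,12,c); (29,25,c); (29,26,c); (30,24,c); (30,25,c); (30,26,c)
final:
nodes: 0:vx, 1:vx, 3:vx, 4:vx, 6:vx, 10:vx, 11:vx, 12:vx, 14:tri, 15:tri, 16:tri, 17:vx, 18:vx, 19:vx, 20:tri, 21:tri, 22:tri, 23:tri, 24:vx, 25:vx, 26:vx, 27:tri, 28:tri, 29:tri, 30:tri
edges: (14,1,c); (14,10,c); (14,11,c); (15,6,c); (15,11,c); (15,12,c); (16,10,c); (16,11,c); (16,12,c); (20,0,c); (20,17,c); (20,19,c); (21,1,c); (21,17,c); (21,18,c); (22,3,c); (22,18,c); (22,19,c); (23,17,c); (23,18,c); (23,19,c); (27,0,c); (27,24,c); (27,26,c); (28,10,c); (28,24,c); (28,25,c); (29,12,c); (29,25,c); (29,26,c); (30,24,c); (30,25,c); (30,26,c)
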